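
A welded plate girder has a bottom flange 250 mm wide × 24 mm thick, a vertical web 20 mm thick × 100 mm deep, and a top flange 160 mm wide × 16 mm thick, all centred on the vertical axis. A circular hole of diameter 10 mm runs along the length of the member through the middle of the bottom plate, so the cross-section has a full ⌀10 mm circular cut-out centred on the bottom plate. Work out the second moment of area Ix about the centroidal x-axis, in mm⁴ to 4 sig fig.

Decompose the section into non-overlapping parts with the origin at the bottom-left of its bounding rectangle.
Bottom plate: 250 × 24, A = 6 000 mm², y = 12 mm, Ī = 288 000 mm⁴.
Web plate: 20 × 100, A = 2 000 mm², y = 74 mm, Ī = 1 666 667 mm⁴.
Top plate: 160 × 16, A = 2 560 mm², y = 132 mm, Ī = 54613.3 mm⁴.
Hole (subtracted): ⌀10, A = 78.5398 mm², y = 12 mm, Ī = 490.874 mm⁴.
Centroid: ȳ = ΣA·y / ΣA = 53.1393 mm.
Transfer each piece to the centroidal x-axis using Ī + A·d² with d = y − 53.1393:
  bottom plate: d = -41.1393 mm → contributes +10 442 655 mm⁴
  web plate: d = 20.8607 mm → contributes +2 537 004 mm⁴
  top plate: d = 78.8607 mm → contributes +15 975 276 mm⁴
  hole: d = -41.1393 mm → contributes −133 415 mm⁴
Total I = 28 821 520 mm⁴.

Ix ≈ 2.882 × 10⁷ mm⁴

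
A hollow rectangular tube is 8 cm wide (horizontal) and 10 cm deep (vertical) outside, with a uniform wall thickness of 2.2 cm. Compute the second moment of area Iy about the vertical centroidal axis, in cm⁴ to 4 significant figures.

Iy ≈ 404.9 cm⁴

Break the section into simple shapes (no overlaps), measuring from the bottom-left corner of the bounding box.
Outer rectangle: 8 × 10, A = 80 cm², x = 4 cm, Ī = 426.667 cm⁴.
Inner void (subtracted): 3.6 × 5.6, A = 20.16 cm², x = 4 cm, Ī = 21.7728 cm⁴.
By symmetry the centroid is at mid-width, x̄ = 4 cm.
All pieces are centred on the vertical centroidal axis, so I = ΣĪ (holes subtracted) = 404.894 cm⁴.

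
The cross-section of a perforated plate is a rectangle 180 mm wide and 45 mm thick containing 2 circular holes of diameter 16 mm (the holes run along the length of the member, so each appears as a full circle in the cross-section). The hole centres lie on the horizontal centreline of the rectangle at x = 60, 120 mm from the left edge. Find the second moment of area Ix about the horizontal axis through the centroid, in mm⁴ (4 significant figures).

Split into non-overlapping primitives; take the origin at the lower-left of the bounding box.
Plate: 180 × 45, A = 8 100 mm², y = 22.5 mm, Ī = 1 366 875 mm⁴.
Hole 1 (subtracted): ⌀16, A = 201.062 mm², y = 22.5 mm, Ī = 3216.99 mm⁴.
Hole 2 (subtracted): ⌀16, A = 201.062 mm², y = 22.5 mm, Ī = 3216.99 mm⁴.
By symmetry the centroid is at mid-height, ȳ = 22.5 mm.
All pieces are centred on the horizontal axis through the centroid, so I = ΣĪ (holes subtracted) = 1 360 441 mm⁴.

Ix ≈ 1.360 × 10⁶ mm⁴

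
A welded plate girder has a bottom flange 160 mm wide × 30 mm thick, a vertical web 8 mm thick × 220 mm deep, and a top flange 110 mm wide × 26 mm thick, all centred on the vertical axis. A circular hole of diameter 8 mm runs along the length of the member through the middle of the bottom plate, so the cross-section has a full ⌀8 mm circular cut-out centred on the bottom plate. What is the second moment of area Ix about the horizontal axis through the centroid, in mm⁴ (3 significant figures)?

Ix ≈ 1.19 × 10⁸ mm⁴

Decompose the section into non-overlapping parts with the origin at the bottom-left of its bounding rectangle.
Bottom plate: 160 × 30, A = 4 800 mm², y = 15 mm, Ī = 360 000 mm⁴.
Web plate: 8 × 220, A = 1 760 mm², y = 140 mm, Ī = 7 098 667 mm⁴.
Top plate: 110 × 26, A = 2 860 mm², y = 263 mm, Ī = 161 113 mm⁴.
Hole (subtracted): ⌀8, A = 50.265 mm², y = 15 mm, Ī = 201.06 mm⁴.
Centroid: ȳ = ΣA·y / ΣA = 114.18 mm.
Transfer each piece to the horizontal axis through the centroid using Ī + A·d² with d = y − 114.18:
  bottom plate: d = -99.179 mm → contributes +47 574 984 mm⁴
  web plate: d = 25.821 mm → contributes +8 272 110 mm⁴
  top plate: d = 148.82 mm → contributes +63 503 589 mm⁴
  hole: d = -99.179 mm → contributes −494 635 mm⁴
Total I = 118 856 047 mm⁴.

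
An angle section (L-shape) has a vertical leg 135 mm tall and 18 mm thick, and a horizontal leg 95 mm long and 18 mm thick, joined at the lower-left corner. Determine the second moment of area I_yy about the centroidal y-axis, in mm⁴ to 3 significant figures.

Split into non-overlapping primitives; take the origin at the lower-left of the bounding box.
Vertical leg: 18 × 135, A = 2 430 mm², x = 9 mm, Ī = 65 610 mm⁴.
Horizontal leg (remainder): 77 × 18, A = 1 386 mm², x = 56.5 mm, Ī = 684 800 mm⁴.
Centroid: x̄ = ΣA·x / ΣA = 26.252 mm.
Transfer each piece to the centroidal y-axis using Ī + A·d² with d = x − 26.252:
  vertical leg: d = -17.252 mm → contributes +788 885 mm⁴
  horizontal leg (remainder): d = 30.248 mm → contributes +1 952 878 mm⁴
Total I = 2 741 763 mm⁴.

I_yy ≈ 2.74 × 10⁶ mm⁴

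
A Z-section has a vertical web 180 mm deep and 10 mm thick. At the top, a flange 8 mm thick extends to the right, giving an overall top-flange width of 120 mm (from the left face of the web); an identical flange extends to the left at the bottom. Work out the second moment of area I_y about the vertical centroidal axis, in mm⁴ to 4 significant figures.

Decompose the section into non-overlapping parts with the origin at the bottom-left of its bounding rectangle.
Web: 10 × 180, A = 1 800 mm², x = 115 mm, Ī = 15 000 mm⁴.
Top flange (beyond web): 110 × 8, A = 880 mm², x = 175 mm, Ī = 887 333 mm⁴.
Bottom flange (beyond web): 110 × 8, A = 880 mm², x = 55 mm, Ī = 887 333 mm⁴.
Centroid: x̄ = ΣA·x / ΣA = 115 mm.
Transfer each piece to the vertical centroidal axis using Ī + A·d² with d = x − 115:
  web: d = 0 mm → contributes +15 000 mm⁴
  top flange (beyond web): d = 60 mm → contributes +4 055 333 mm⁴
  bottom flange (beyond web): d = -60 mm → contributes +4 055 333 mm⁴
Total I = 8 125 667 mm⁴.

I_y ≈ 8.126 × 10⁶ mm⁴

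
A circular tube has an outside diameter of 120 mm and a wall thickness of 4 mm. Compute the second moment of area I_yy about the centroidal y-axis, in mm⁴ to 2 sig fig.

I_yy ≈ 2.5 × 10⁶ mm⁴

Break the section into simple shapes (no overlaps), measuring from the bottom-left corner of the bounding box.
Outer circle: ⌀120, A = 11 310 mm², x = 60 mm, Ī = 10 178 760 mm⁴.
Bore (subtracted): ⌀112, A = 9 852 mm², x = 60 mm, Ī = 7 723 995 mm⁴.
By symmetry the centroid is at mid-width, x̄ = 60 mm.
All pieces are centred on the centroidal y-axis, so I = ΣĪ (holes subtracted) = 2 454 765 mm⁴.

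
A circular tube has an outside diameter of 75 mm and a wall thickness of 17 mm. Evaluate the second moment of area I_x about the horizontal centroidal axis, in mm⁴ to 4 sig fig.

I_x ≈ 1.414 × 10⁶ mm⁴

Split into non-overlapping primitives; take the origin at the lower-left of the bounding box.
Outer circle: ⌀75, A = 4417.86 mm², y = 37.5 mm, Ī = 1 553 156 mm⁴.
Bore (subtracted): ⌀41, A = 1320.25 mm², y = 37.5 mm, Ī = 138 709 mm⁴.
By symmetry the centroid is at mid-height, ȳ = 37.5 mm.
All pieces are centred on the horizontal centroidal axis, so I = ΣĪ (holes subtracted) = 1 414 446 mm⁴.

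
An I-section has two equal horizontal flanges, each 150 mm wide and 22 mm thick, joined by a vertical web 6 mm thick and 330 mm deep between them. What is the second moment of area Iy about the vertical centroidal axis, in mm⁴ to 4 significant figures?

Iy ≈ 1.238 × 10⁷ mm⁴

Decompose the section into non-overlapping parts with the origin at the bottom-left of its bounding rectangle.
Bottom flange: 150 × 22, A = 3 300 mm², x = 75 mm, Ī = 6 187 500 mm⁴.
Web: 6 × 330, A = 1 980 mm², x = 75 mm, Ī = 5 940 mm⁴.
Top flange: 150 × 22, A = 3 300 mm², x = 75 mm, Ī = 6 187 500 mm⁴.
By symmetry the centroid is at mid-width, x̄ = 75 mm.
All pieces are centred on the vertical centroidal axis, so I = ΣĪ = 12 380 940 mm⁴.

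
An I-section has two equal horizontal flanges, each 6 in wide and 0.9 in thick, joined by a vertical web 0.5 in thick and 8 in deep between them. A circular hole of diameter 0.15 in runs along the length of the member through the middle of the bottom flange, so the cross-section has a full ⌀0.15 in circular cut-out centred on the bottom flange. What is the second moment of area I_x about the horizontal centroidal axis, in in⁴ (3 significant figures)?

I_x ≈ 236 in⁴

Break the section into simple shapes (no overlaps), measuring from the bottom-left corner of the bounding box.
Bottom flange: 6 × 0.9, A = 5.4 in², y = 0.45 in, Ī = 0.3645 in⁴.
Web: 0.5 × 8, A = 4 in², y = 4.9 in, Ī = 21.333 in⁴.
Top flange: 6 × 0.9, A = 5.4 in², y = 9.35 in, Ī = 0.3645 in⁴.
Hole (subtracted): ⌀0.15, A = 0.017671 in², y = 0.45 in, Ī = 0.00002485 in⁴.
Centroid: ȳ = ΣA·y / ΣA = 4.9053 in.
Transfer each piece to the horizontal centroidal axis using Ī + A·d² with d = y − 4.9053:
  bottom flange: d = -4.4553 in → contributes +107.55 in⁴
  web: d = -0.0053197 in → contributes +21.333 in⁴
  top flange: d = 4.4447 in → contributes +107.04 in⁴
  hole: d = -4.4553 in → contributes −0.3508 in⁴
Total I = 235.58 in⁴.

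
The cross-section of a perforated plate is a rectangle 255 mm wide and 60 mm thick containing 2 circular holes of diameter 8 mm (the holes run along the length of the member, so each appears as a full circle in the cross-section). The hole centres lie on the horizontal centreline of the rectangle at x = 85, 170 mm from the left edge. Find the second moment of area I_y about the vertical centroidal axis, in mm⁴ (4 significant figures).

Treat the section as a set of non-overlapping primitives; coordinates are from the bounding-box lower-left.
Plate: 255 × 60, A = 15 300 mm², x = 127.5 mm, Ī = 82 906 875 mm⁴.
Hole 1 (subtracted): ⌀8, A = 50.2655 mm², x = 85 mm, Ī = 201.062 mm⁴.
Hole 2 (subtracted): ⌀8, A = 50.2655 mm², x = 170 mm, Ī = 201.062 mm⁴.
By symmetry the centroid is at mid-width, x̄ = 127.5 mm.
Transfer each piece to the vertical centroidal axis using Ī + A·d² with d = x − 127.5:
  plate: d = 0 mm → contributes +82 906 875 mm⁴
  hole 1: d = -42.5 mm → contributes −90993.1 mm⁴
  hole 2: d = 42.5 mm → contributes −90993.1 mm⁴
Total I = 82 724 889 mm⁴.

I_y ≈ 8.272 × 10⁷ mm⁴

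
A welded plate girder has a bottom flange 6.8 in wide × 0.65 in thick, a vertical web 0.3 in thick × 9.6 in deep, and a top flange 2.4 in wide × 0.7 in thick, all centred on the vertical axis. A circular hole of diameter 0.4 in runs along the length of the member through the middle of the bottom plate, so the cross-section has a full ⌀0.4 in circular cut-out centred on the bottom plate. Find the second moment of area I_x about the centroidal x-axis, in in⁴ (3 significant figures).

I_x ≈ 160 in⁴

Split into non-overlapping primitives; take the origin at the lower-left of the bounding box.
Bottom plate: 6.8 × 0.65, A = 4.42 in², y = 0.325 in, Ī = 0.15562 in⁴.
Web plate: 0.3 × 9.6, A = 2.88 in², y = 5.45 in, Ī = 22.118 in⁴.
Top plate: 2.4 × 0.7, A = 1.68 in², y = 10.6 in, Ī = 0.0686 in⁴.
Hole (subtracted): ⌀0.4, A = 0.12566 in², y = 0.325 in, Ī = 0.0012566 in⁴.
Centroid: ȳ = ΣA·y / ΣA = 3.9415 in.
Transfer each piece to the centroidal x-axis using Ī + A·d² with d = y − 3.9415:
  bottom plate: d = -3.6165 in → contributes +57.966 in⁴
  web plate: d = 1.5085 in → contributes +28.672 in⁴
  top plate: d = 6.6585 in → contributes +74.552 in⁴
  hole: d = -3.6165 in → contributes −1.6449 in⁴
Total I = 159.54 in⁴.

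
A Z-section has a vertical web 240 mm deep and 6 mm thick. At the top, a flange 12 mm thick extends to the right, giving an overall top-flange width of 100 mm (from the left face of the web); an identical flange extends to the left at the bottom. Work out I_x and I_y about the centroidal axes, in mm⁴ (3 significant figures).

Split into non-overlapping primitives; take the origin at the lower-left of the bounding box.
Web: 6 × 240, A = 1 440 mm², y = 120 mm, Ī = 6 912 000 mm⁴.
Top flange (beyond web): 94 × 12, A = 1 128 mm², y = 234 mm, Ī = 13 536 mm⁴.
Bottom flange (beyond web): 94 × 12, A = 1 128 mm², y = 6 mm, Ī = 13 536 mm⁴.
Centroid: ȳ = ΣA·y / ΣA = 120 mm.
Transfer each piece to the centroidal x-axis using Ī + A·d² with d = y − 120:
  web: d = 0 mm → contributes +6 912 000 mm⁴
  top flange (beyond web): d = 114 mm → contributes +14 673 024 mm⁴
  bottom flange (beyond web): d = -114 mm → contributes +14 673 024 mm⁴
Total I = 36 258 048 mm⁴.
For the y-axis: x̄ = 97 mm.
Repeating about the centroidal y-axis gives I_y = 7 305 488 mm⁴.

I_x ≈ 3.63 × 10⁷ mm⁴, I_y ≈ 7.31 × 10⁶ mm⁴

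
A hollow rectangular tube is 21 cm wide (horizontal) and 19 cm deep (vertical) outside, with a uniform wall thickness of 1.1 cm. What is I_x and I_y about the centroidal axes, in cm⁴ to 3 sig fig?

Split into non-overlapping primitives; take the origin at the lower-left of the bounding box.
Outer rectangle: 21 × 19, A = 399 cm², y = 9.5 cm, Ī = 12 003 cm⁴.
Inner void (subtracted): 18.8 × 16.8, A = 315.84 cm², y = 9.5 cm, Ī = 7428.6 cm⁴.
By symmetry the centroid is at mid-height, ȳ = 9.5 cm.
All pieces are centred on the centroidal x-axis, so I = ΣĪ (holes subtracted) = 4574.7 cm⁴.
Repeating about the centroidal y-axis gives I_y = 5360.7 cm⁴.

I_x ≈ 4570 cm⁴, I_y ≈ 5360 cm⁴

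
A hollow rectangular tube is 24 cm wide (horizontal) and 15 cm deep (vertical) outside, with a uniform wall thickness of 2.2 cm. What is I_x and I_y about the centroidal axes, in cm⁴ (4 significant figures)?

Decompose the section into non-overlapping parts with the origin at the bottom-left of its bounding rectangle.
Outer rectangle: 24 × 15, A = 360 cm², y = 7.5 cm, Ī = 6 750 cm⁴.
Inner void (subtracted): 19.6 × 10.6, A = 207.76 cm², y = 7.5 cm, Ī = 1945.33 cm⁴.
By symmetry the centroid is at mid-height, ȳ = 7.5 cm.
All pieces are centred on the centroidal x-axis, so I = ΣĪ (holes subtracted) = 4804.67 cm⁴.
Repeating about the centroidal y-axis gives I_y = 10628.9 cm⁴.

I_x ≈ 4805 cm⁴, I_y ≈ 1.063 × 10⁴ cm⁴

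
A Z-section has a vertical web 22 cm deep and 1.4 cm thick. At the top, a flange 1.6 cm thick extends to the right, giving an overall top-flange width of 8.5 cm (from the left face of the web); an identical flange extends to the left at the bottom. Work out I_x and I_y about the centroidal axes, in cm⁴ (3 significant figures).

I_x ≈ 3610 cm⁴, I_y ≈ 511 cm⁴

Decompose the section into non-overlapping parts with the origin at the bottom-left of its bounding rectangle.
Web: 1.4 × 22, A = 30.8 cm², y = 11 cm, Ī = 1242.3 cm⁴.
Top flange (beyond web): 7.1 × 1.6, A = 11.36 cm², y = 21.2 cm, Ī = 2.4235 cm⁴.
Bottom flange (beyond web): 7.1 × 1.6, A = 11.36 cm², y = 0.8 cm, Ī = 2.4235 cm⁴.
Centroid: ȳ = ΣA·y / ΣA = 11 cm.
Transfer each piece to the centroidal x-axis using Ī + A·d² with d = y − 11:
  web: d = 0 cm → contributes +1242.3 cm⁴
  top flange (beyond web): d = 10.2 cm → contributes +1184.3 cm⁴
  bottom flange (beyond web): d = -10.2 cm → contributes +1184.3 cm⁴
Total I = 3610.9 cm⁴.
For the y-axis: x̄ = 7.8 cm.
Repeating about the centroidal y-axis gives I_y = 510.85 cm⁴.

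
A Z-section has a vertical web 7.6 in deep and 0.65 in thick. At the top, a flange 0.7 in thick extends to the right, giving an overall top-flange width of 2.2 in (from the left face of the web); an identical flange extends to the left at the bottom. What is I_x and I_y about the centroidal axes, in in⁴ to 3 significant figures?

I_x ≈ 49.7 in⁴, I_y ≈ 3.23 in⁴

Split into non-overlapping primitives; take the origin at the lower-left of the bounding box.
Web: 0.65 × 7.6, A = 4.94 in², y = 3.8 in, Ī = 23.778 in⁴.
Top flange (beyond web): 1.55 × 0.7, A = 1.085 in², y = 7.25 in, Ī = 0.044304 in⁴.
Bottom flange (beyond web): 1.55 × 0.7, A = 1.085 in², y = 0.35 in, Ī = 0.044304 in⁴.
Centroid: ȳ = ΣA·y / ΣA = 3.8 in.
Transfer each piece to the centroidal x-axis using Ī + A·d² with d = y − 3.8:
  web: d = 0 in → contributes +23.778 in⁴
  top flange (beyond web): d = 3.45 in → contributes +12.959 in⁴
  bottom flange (beyond web): d = -3.45 in → contributes +12.959 in⁴
Total I = 49.695 in⁴.
For the y-axis: x̄ = 1.875 in.
Repeating about the centroidal y-axis gives I_y = 3.2341 in⁴.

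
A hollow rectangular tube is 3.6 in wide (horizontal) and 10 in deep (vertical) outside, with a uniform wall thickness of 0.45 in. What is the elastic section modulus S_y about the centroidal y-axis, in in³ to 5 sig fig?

S_y ≈ 13.308 in³

Break the section into simple shapes (no overlaps), measuring from the bottom-left corner of the bounding box.
Outer rectangle: 3.6 × 10, A = 36 in², x = 1.8 in, Ī = 38.88 in⁴.
Inner void (subtracted): 2.7 × 9.1, A = 24.57 in², x = 1.8 in, Ī = 14.92628 in⁴.
By symmetry the centroid is at mid-width, x̄ = 1.8 in.
All pieces are centred on the centroidal y-axis, so I = ΣĪ (holes subtracted) = 23.95373 in⁴.
Extreme fibre distance c = 1.8 in; S = I/c = 13.30763 in³.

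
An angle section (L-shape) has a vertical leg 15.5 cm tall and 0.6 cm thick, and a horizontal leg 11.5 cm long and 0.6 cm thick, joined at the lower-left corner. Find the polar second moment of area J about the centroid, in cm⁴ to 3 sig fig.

Treat the section as a set of non-overlapping primitives; coordinates are from the bounding-box lower-left.
Vertical leg: 0.6 × 15.5, A = 9.3 cm², y = 7.75 cm, Ī = 186.19 cm⁴.
Horizontal leg (remainder): 10.9 × 0.6, A = 6.54 cm², y = 0.3 cm, Ī = 0.1962 cm⁴.
Centroid: ȳ = ΣA·y / ΣA = 4.6741 cm.
Transfer each piece to the centroidal x-axis using Ī + A·d² with d = y − 4.6741:
  vertical leg: d = 3.0759 cm → contributes +274.19 cm⁴
  horizontal leg (remainder): d = -4.3741 cm → contributes +125.32 cm⁴
Total I = 399.51 cm⁴.
For the y-axis: x̄ = 2.6741 cm.
Repeating about the centroidal y-axis gives I_y = 191.98 cm⁴.
Polar second moment: J = I_x + I_y = 591.49 cm⁴.

J ≈ 591 cm⁴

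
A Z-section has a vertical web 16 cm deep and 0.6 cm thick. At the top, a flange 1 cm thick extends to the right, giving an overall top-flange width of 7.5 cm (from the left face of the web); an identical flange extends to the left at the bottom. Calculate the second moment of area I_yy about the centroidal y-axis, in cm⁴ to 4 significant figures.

Decompose the section into non-overlapping parts with the origin at the bottom-left of its bounding rectangle.
Web: 0.6 × 16, A = 9.6 cm², x = 7.2 cm, Ī = 0.288 cm⁴.
Top flange (beyond web): 6.9 × 1, A = 6.9 cm², x = 10.95 cm, Ī = 27.3758 cm⁴.
Bottom flange (beyond web): 6.9 × 1, A = 6.9 cm², x = 3.45 cm, Ī = 27.3758 cm⁴.
Centroid: x̄ = ΣA·x / ΣA = 7.2 cm.
Transfer each piece to the centroidal y-axis using Ī + A·d² with d = x − 7.2:
  web: d = 0 cm → contributes +0.288 cm⁴
  top flange (beyond web): d = 3.75 cm → contributes +124.407 cm⁴
  bottom flange (beyond web): d = -3.75 cm → contributes +124.407 cm⁴
Total I = 249.102 cm⁴.

I_yy ≈ 249.1 cm⁴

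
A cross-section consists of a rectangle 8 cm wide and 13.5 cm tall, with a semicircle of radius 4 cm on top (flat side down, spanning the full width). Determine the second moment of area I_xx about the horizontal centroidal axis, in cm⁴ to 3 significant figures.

I_xx ≈ 3120 cm⁴

Break the section into simple shapes (no overlaps), measuring from the bottom-left corner of the bounding box.
Rectangular body: 8 × 13.5, A = 108 cm², y = 6.75 cm, Ī = 1640.3 cm⁴.
Semicircular cap: semicircle r = 4, A = 25.133 cm², y = 15.198 cm, Ī = 28.098 cm⁴.
Centroid: ȳ = ΣA·y / ΣA = 8.3447 cm.
Transfer each piece to the horizontal centroidal axis using Ī + A·d² with d = y − 8.3447:
  rectangular body: d = -1.5947 cm → contributes +1914.9 cm⁴
  semicircular cap: d = 6.8529 cm → contributes +1208.4 cm⁴
Total I = 3123.3 cm⁴.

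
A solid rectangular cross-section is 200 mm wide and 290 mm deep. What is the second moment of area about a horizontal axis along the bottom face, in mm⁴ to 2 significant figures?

I_base ≈ 1.6 × 10⁹ mm⁴

The section: 200 × 290, A = 58 000 mm², y = 145 mm, Ī = 406 483 333 mm⁴.
Transfer it to a horizontal axis along the bottom face using Ī + A·d² with d = y − 0:
  the section: d = 145 mm → contributes +1 625 933 333 mm⁴
Total I = 1 625 933 333 mm⁴.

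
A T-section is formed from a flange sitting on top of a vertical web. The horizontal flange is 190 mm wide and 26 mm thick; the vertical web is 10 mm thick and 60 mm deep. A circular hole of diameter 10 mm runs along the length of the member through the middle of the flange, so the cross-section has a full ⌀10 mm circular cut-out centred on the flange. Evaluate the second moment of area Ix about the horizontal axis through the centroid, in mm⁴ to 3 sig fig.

Ix ≈ 1.45 × 10⁶ mm⁴

Break the section into simple shapes (no overlaps), measuring from the bottom-left corner of the bounding box.
Flange: 190 × 26, A = 4 940 mm², y = 73 mm, Ī = 278 287 mm⁴.
Web: 10 × 60, A = 600 mm², y = 30 mm, Ī = 180 000 mm⁴.
Hole (subtracted): ⌀10, A = 78.54 mm², y = 73 mm, Ī = 490.87 mm⁴.
Centroid: ȳ = ΣA·y / ΣA = 68.276 mm.
Transfer each piece to the horizontal axis through the centroid using Ī + A·d² with d = y − 68.276:
  flange: d = 4.724 mm → contributes +388 529 mm⁴
  web: d = -38.276 mm → contributes +1 059 031 mm⁴
  hole: d = 4.724 mm → contributes −2243.6 mm⁴
Total I = 1 445 316 mm⁴.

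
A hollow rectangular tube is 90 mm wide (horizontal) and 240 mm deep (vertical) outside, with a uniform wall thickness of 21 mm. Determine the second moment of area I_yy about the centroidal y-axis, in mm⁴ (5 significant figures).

I_yy ≈ 1.2755 × 10⁷ mm⁴

Decompose the section into non-overlapping parts with the origin at the bottom-left of its bounding rectangle.
Outer rectangle: 90 × 240, A = 21 600 mm², x = 45 mm, Ī = 14 580 000 mm⁴.
Inner void (subtracted): 48 × 198, A = 9 504 mm², x = 45 mm, Ī = 1 824 768 mm⁴.
By symmetry the centroid is at mid-width, x̄ = 45 mm.
All pieces are centred on the centroidal y-axis, so I = ΣĪ (holes subtracted) = 12 755 232 mm⁴.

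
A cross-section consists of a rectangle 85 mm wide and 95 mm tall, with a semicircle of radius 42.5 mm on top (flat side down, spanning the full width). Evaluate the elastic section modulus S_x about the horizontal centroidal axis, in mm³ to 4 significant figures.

S_x ≈ 2.117 × 10⁵ mm³

Decompose the section into non-overlapping parts with the origin at the bottom-left of its bounding rectangle.
Rectangular body: 85 × 95, A = 8 075 mm², y = 47.5 mm, Ī = 6 073 073 mm⁴.
Semicircular cap: semicircle r = 42.5, A = 2837.25 mm², y = 113.038 mm, Ī = 358 086 mm⁴.
Centroid: ȳ = ΣA·y / ΣA = 64.5402 mm.
Transfer each piece to the horizontal centroidal axis using Ī + A·d² with d = y − 64.5402:
  rectangular body: d = -17.0402 mm → contributes +8 417 787 mm⁴
  semicircular cap: d = 48.4974 mm → contributes +7 031 294 mm⁴
Total I = 15 449 081 mm⁴.
Extreme fibre distance c = 72.9598 mm; S = I/c = 211 748 mm³.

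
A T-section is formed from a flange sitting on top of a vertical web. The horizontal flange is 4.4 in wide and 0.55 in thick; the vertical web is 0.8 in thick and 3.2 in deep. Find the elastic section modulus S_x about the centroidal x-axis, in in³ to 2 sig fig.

S_x ≈ 2.6 in³

Treat the section as a set of non-overlapping primitives; coordinates are from the bounding-box lower-left.
Flange: 4.4 × 0.55, A = 2.42 in², y = 3.475 in, Ī = 0.061 in⁴.
Web: 0.8 × 3.2, A = 2.56 in², y = 1.6 in, Ī = 2.185 in⁴.
Centroid: ȳ = ΣA·y / ΣA = 2.511 in.
Transfer each piece to the centroidal x-axis using Ī + A·d² with d = y − 2.511:
  flange: d = 0.9639 in → contributes +2.309 in⁴
  web: d = -0.9111 in → contributes +4.31 in⁴
Total I = 6.619 in⁴.
Extreme fibre distance c = 2.511 in; S = I/c = 2.636 in³.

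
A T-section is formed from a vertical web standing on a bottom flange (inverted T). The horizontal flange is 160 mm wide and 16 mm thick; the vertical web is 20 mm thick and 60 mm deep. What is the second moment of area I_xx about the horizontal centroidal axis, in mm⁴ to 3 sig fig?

Split into non-overlapping primitives; take the origin at the lower-left of the bounding box.
Flange: 160 × 16, A = 2 560 mm², y = 8 mm, Ī = 54 613 mm⁴.
Web: 20 × 60, A = 1 200 mm², y = 46 mm, Ī = 360 000 mm⁴.
Centroid: ȳ = ΣA·y / ΣA = 20.128 mm.
Transfer each piece to the horizontal centroidal axis using Ī + A·d² with d = y − 20.128:
  flange: d = -12.128 mm → contributes +431 138 mm⁴
  web: d = 25.872 mm → contributes +1 163 254 mm⁴
Total I = 1 594 392 mm⁴.

I_xx ≈ 1.59 × 10⁶ mm⁴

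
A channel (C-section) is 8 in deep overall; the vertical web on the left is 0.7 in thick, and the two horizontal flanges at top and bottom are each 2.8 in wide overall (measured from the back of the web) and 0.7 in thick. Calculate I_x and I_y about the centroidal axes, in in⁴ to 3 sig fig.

I_x ≈ 69.2 in⁴, I_y ≈ 5.09 in⁴

Break the section into simple shapes (no overlaps), measuring from the bottom-left corner of the bounding box.
Web: 0.7 × 8, A = 5.6 in², y = 4 in, Ī = 29.867 in⁴.
Top flange (beyond web): 2.1 × 0.7, A = 1.47 in², y = 7.65 in, Ī = 0.060025 in⁴.
Bottom flange (beyond web): 2.1 × 0.7, A = 1.47 in², y = 0.35 in, Ī = 0.060025 in⁴.
By symmetry the centroid is at mid-height, ȳ = 4 in.
Transfer each piece to the centroidal x-axis using Ī + A·d² with d = y − 4:
  web: d = 0 in → contributes +29.867 in⁴
  top flange (beyond web): d = 3.65 in → contributes +19.644 in⁴
  bottom flange (beyond web): d = -3.65 in → contributes +19.644 in⁴
Total I = 69.155 in⁴.
For the y-axis: x̄ = 0.83197 in.
Repeating about the centroidal y-axis gives I_y = 5.0877 in⁴.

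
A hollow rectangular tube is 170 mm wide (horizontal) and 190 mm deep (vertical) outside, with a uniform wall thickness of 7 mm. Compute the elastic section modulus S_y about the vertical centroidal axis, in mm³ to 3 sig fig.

S_y ≈ 2.60 × 10⁵ mm³

Decompose the section into non-overlapping parts with the origin at the bottom-left of its bounding rectangle.
Outer rectangle: 170 × 190, A = 32 300 mm², x = 85 mm, Ī = 77 789 167 mm⁴.
Inner void (subtracted): 156 × 176, A = 27 456 mm², x = 85 mm, Ī = 55 680 768 mm⁴.
By symmetry the centroid is at mid-width, x̄ = 85 mm.
All pieces are centred on the vertical centroidal axis, so I = ΣĪ (holes subtracted) = 22 108 399 mm⁴.
Extreme fibre distance c = 85 mm; S = I/c = 260 099 mm³.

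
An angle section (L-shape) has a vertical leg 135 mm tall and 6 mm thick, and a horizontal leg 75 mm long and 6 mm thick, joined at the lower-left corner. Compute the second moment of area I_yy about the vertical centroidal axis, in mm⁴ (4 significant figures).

Decompose the section into non-overlapping parts with the origin at the bottom-left of its bounding rectangle.
Vertical leg: 6 × 135, A = 810 mm², x = 3 mm, Ī = 2 430 mm⁴.
Horizontal leg (remainder): 69 × 6, A = 414 mm², x = 40.5 mm, Ī = 164 255 mm⁴.
Centroid: x̄ = ΣA·x / ΣA = 15.6838 mm.
Transfer each piece to the vertical centroidal axis using Ī + A·d² with d = x − 15.6838:
  vertical leg: d = -12.6838 mm → contributes +132 742 mm⁴
  horizontal leg (remainder): d = 24.8162 mm → contributes +419 213 mm⁴
Total I = 551 956 mm⁴.

I_yy ≈ 5.520 × 10⁵ mm⁴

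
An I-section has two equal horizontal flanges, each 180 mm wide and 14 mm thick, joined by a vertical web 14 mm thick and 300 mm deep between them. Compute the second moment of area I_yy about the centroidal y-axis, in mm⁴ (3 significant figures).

I_yy ≈ 1.37 × 10⁷ mm⁴

Decompose the section into non-overlapping parts with the origin at the bottom-left of its bounding rectangle.
Bottom flange: 180 × 14, A = 2 520 mm², x = 90 mm, Ī = 6 804 000 mm⁴.
Web: 14 × 300, A = 4 200 mm², x = 90 mm, Ī = 68 600 mm⁴.
Top flange: 180 × 14, A = 2 520 mm², x = 90 mm, Ī = 6 804 000 mm⁴.
By symmetry the centroid is at mid-width, x̄ = 90 mm.
All pieces are centred on the centroidal y-axis, so I = ΣĪ = 13 676 600 mm⁴.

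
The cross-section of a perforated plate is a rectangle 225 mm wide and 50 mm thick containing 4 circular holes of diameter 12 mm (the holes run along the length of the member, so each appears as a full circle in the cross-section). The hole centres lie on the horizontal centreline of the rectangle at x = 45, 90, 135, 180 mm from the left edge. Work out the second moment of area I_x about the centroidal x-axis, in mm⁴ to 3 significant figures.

Decompose the section into non-overlapping parts with the origin at the bottom-left of its bounding rectangle.
Plate: 225 × 50, A = 11 250 mm², y = 25 mm, Ī = 2 343 750 mm⁴.
Hole 1 (subtracted): ⌀12, A = 113.1 mm², y = 25 mm, Ī = 1017.9 mm⁴.
Hole 2 (subtracted): ⌀12, A = 113.1 mm², y = 25 mm, Ī = 1017.9 mm⁴.
Hole 3 (subtracted): ⌀12, A = 113.1 mm², y = 25 mm, Ī = 1017.9 mm⁴.
Hole 4 (subtracted): ⌀12, A = 113.1 mm², y = 25 mm, Ī = 1017.9 mm⁴.
By symmetry the centroid is at mid-height, ȳ = 25 mm.
All pieces are centred on the centroidal x-axis, so I = ΣĪ (holes subtracted) = 2 339 678 mm⁴.

I_x ≈ 2.34 × 10⁶ mm⁴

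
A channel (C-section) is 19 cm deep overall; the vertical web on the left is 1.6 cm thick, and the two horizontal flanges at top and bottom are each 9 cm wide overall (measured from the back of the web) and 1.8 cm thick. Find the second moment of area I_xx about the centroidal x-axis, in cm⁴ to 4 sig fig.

I_xx ≈ 2892 cm⁴

Break the section into simple shapes (no overlaps), measuring from the bottom-left corner of the bounding box.
Web: 1.6 × 19, A = 30.4 cm², y = 9.5 cm, Ī = 914.533 cm⁴.
Top flange (beyond web): 7.4 × 1.8, A = 13.32 cm², y = 18.1 cm, Ī = 3.5964 cm⁴.
Bottom flange (beyond web): 7.4 × 1.8, A = 13.32 cm², y = 0.9 cm, Ī = 3.5964 cm⁴.
By symmetry the centroid is at mid-height, ȳ = 9.5 cm.
Transfer each piece to the centroidal x-axis using Ī + A·d² with d = y − 9.5:
  web: d = 0 cm → contributes +914.533 cm⁴
  top flange (beyond web): d = 8.6 cm → contributes +988.744 cm⁴
  bottom flange (beyond web): d = -8.6 cm → contributes +988.744 cm⁴
Total I = 2892.02 cm⁴.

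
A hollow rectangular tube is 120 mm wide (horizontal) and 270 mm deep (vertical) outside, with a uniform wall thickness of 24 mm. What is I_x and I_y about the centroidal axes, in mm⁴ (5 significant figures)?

I_x ≈ 1.3118 × 10⁸ mm⁴, I_y ≈ 3.1975 × 10⁷ mm⁴

Decompose the section into non-overlapping parts with the origin at the bottom-left of its bounding rectangle.
Outer rectangle: 120 × 270, A = 32 400 mm², y = 135 mm, Ī = 196 830 000 mm⁴.
Inner void (subtracted): 72 × 222, A = 15 984 mm², y = 135 mm, Ī = 65 646 288 mm⁴.
By symmetry the centroid is at mid-height, ȳ = 135 mm.
All pieces are centred on the centroidal x-axis, so I = ΣĪ (holes subtracted) = 131 183 712 mm⁴.
Repeating about the centroidal y-axis gives I_y = 31 974 912 mm⁴.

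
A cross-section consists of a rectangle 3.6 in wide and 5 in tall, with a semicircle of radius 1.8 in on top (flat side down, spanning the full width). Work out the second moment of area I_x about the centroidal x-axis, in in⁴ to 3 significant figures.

I_x ≈ 80.9 in⁴

Decompose the section into non-overlapping parts with the origin at the bottom-left of its bounding rectangle.
Rectangular body: 3.6 × 5, A = 18 in², y = 2.5 in, Ī = 37.5 in⁴.
Semicircular cap: semicircle r = 1.8, A = 5.0894 in², y = 5.7639 in, Ī = 1.1522 in⁴.
Centroid: ȳ = ΣA·y / ΣA = 3.2194 in.
Transfer each piece to the centroidal x-axis using Ī + A·d² with d = y − 3.2194:
  rectangular body: d = -0.71944 in → contributes +46.817 in⁴
  semicircular cap: d = 2.5445 in → contributes +34.103 in⁴
Total I = 80.92 in⁴.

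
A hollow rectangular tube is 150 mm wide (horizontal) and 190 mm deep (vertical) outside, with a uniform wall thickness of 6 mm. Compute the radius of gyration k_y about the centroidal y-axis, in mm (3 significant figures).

k_y ≈ 60.6 mm

Break the section into simple shapes (no overlaps), measuring from the bottom-left corner of the bounding box.
Outer rectangle: 150 × 190, A = 28 500 mm², x = 75 mm, Ī = 53 437 500 mm⁴.
Inner void (subtracted): 138 × 178, A = 24 564 mm², x = 75 mm, Ī = 38 983 068 mm⁴.
By symmetry the centroid is at mid-width, x̄ = 75 mm.
All pieces are centred on the centroidal y-axis, so I = ΣĪ (holes subtracted) = 14 454 432 mm⁴.
Radius of gyration: k = √(I/A) = √(14 454 432 / 3 936) = 60.6 mm.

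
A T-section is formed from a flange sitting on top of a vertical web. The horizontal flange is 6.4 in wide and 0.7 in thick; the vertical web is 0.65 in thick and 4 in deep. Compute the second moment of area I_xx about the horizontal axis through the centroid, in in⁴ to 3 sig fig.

I_xx ≈ 12.7 in⁴

Break the section into simple shapes (no overlaps), measuring from the bottom-left corner of the bounding box.
Flange: 6.4 × 0.7, A = 4.48 in², y = 4.35 in, Ī = 0.18293 in⁴.
Web: 0.65 × 4, A = 2.6 in², y = 2 in, Ī = 3.4667 in⁴.
Centroid: ȳ = ΣA·y / ΣA = 3.487 in.
Transfer each piece to the horizontal axis through the centroid using Ī + A·d² with d = y − 3.487:
  flange: d = 0.86299 in → contributes +3.5195 in⁴
  web: d = -1.487 in → contributes +9.2157 in⁴
Total I = 12.735 in⁴.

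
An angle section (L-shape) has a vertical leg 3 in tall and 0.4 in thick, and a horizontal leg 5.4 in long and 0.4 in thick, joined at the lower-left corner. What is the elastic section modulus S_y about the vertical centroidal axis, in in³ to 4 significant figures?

Treat the section as a set of non-overlapping primitives; coordinates are from the bounding-box lower-left.
Vertical leg: 0.4 × 3, A = 1.2 in², x = 0.2 in, Ī = 0.016 in⁴.
Horizontal leg (remainder): 5 × 0.4, A = 2 in², x = 2.9 in, Ī = 4.16667 in⁴.
Centroid: x̄ = ΣA·x / ΣA = 1.8875 in.
Transfer each piece to the vertical centroidal axis using Ī + A·d² with d = x − 1.8875:
  vertical leg: d = -1.6875 in → contributes +3.43319 in⁴
  horizontal leg (remainder): d = 1.0125 in → contributes +6.21698 in⁴
Total I = 9.65017 in⁴.
Extreme fibre distance c = 3.5125 in; S = I/c = 2.74738 in³.

S_y ≈ 2.747 in³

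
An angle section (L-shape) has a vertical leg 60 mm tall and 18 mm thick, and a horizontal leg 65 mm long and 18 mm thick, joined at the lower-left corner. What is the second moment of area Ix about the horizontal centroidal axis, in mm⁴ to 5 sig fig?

Break the section into simple shapes (no overlaps), measuring from the bottom-left corner of the bounding box.
Vertical leg: 18 × 60, A = 1 080 mm², y = 30 mm, Ī = 324 000 mm⁴.
Horizontal leg (remainder): 47 × 18, A = 846 mm², y = 9 mm, Ī = 22 842 mm⁴.
Centroid: ȳ = ΣA·y / ΣA = 20.7757 mm.
Transfer each piece to the horizontal centroidal axis using Ī + A·d² with d = y − 20.7757:
  vertical leg: d = 9.224299 mm → contributes +415894.7 mm⁴
  horizontal leg (remainder): d = -11.7757 mm → contributes +140154.4 mm⁴
Total I = 556049.1 mm⁴.

Ix ≈ 5.5605 × 10⁵ mm⁴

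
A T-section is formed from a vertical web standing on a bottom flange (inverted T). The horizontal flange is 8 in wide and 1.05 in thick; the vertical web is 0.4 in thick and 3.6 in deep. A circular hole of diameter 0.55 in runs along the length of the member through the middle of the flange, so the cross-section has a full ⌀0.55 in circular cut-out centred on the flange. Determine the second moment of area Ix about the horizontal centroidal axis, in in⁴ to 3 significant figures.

Ix ≈ 8.94 in⁴

Treat the section as a set of non-overlapping primitives; coordinates are from the bounding-box lower-left.
Flange: 8 × 1.05, A = 8.4 in², y = 0.525 in, Ī = 0.77175 in⁴.
Web: 0.4 × 3.6, A = 1.44 in², y = 2.85 in, Ī = 1.5552 in⁴.
Hole (subtracted): ⌀0.55, A = 0.23758 in², y = 0.525 in, Ī = 0.0044918 in⁴.
Centroid: ȳ = ΣA·y / ΣA = 0.87366 in.
Transfer each piece to the horizontal centroidal axis using Ī + A·d² with d = y − 0.87366:
  flange: d = -0.34866 in → contributes +1.7929 in⁴
  web: d = 1.9763 in → contributes +7.1797 in⁴
  hole: d = -0.34866 in → contributes −0.033374 in⁴
Total I = 8.9392 in⁴.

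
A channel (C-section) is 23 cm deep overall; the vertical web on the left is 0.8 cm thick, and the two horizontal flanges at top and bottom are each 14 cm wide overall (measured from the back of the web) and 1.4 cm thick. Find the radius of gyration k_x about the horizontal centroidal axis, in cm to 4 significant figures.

Break the section into simple shapes (no overlaps), measuring from the bottom-left corner of the bounding box.
Web: 0.8 × 23, A = 18.4 cm², y = 11.5 cm, Ī = 811.133 cm⁴.
Top flange (beyond web): 13.2 × 1.4, A = 18.48 cm², y = 22.3 cm, Ī = 3.0184 cm⁴.
Bottom flange (beyond web): 13.2 × 1.4, A = 18.48 cm², y = 0.7 cm, Ī = 3.0184 cm⁴.
By symmetry the centroid is at mid-height, ȳ = 11.5 cm.
Transfer each piece to the horizontal centroidal axis using Ī + A·d² with d = y − 11.5:
  web: d = 0 cm → contributes +811.133 cm⁴
  top flange (beyond web): d = 10.8 cm → contributes +2158.53 cm⁴
  bottom flange (beyond web): d = -10.8 cm → contributes +2158.53 cm⁴
Total I = 5128.18 cm⁴.
Radius of gyration: k = √(I/A) = √(5128.18 / 55.36) = 9.62462 cm.

k_x ≈ 9.625 cm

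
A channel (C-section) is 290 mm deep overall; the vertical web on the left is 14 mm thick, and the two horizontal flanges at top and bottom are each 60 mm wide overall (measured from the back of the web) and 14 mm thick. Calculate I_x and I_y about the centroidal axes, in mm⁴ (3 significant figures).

I_x ≈ 5.30 × 10⁷ mm⁴, I_y ≈ 1.17 × 10⁶ mm⁴

Treat the section as a set of non-overlapping primitives; coordinates are from the bounding-box lower-left.
Web: 14 × 290, A = 4 060 mm², y = 145 mm, Ī = 28 453 833 mm⁴.
Top flange (beyond web): 46 × 14, A = 644 mm², y = 283 mm, Ī = 10 519 mm⁴.
Bottom flange (beyond web): 46 × 14, A = 644 mm², y = 7 mm, Ī = 10 519 mm⁴.
By symmetry the centroid is at mid-height, ȳ = 145 mm.
Transfer each piece to the centroidal x-axis using Ī + A·d² with d = y − 145:
  web: d = 0 mm → contributes +28 453 833 mm⁴
  top flange (beyond web): d = 138 mm → contributes +12 274 855 mm⁴
  bottom flange (beyond web): d = -138 mm → contributes +12 274 855 mm⁴
Total I = 53 003 543 mm⁴.
For the y-axis: x̄ = 14.225 mm.
Repeating about the centroidal y-axis gives I_y = 1 173 452 mm⁴.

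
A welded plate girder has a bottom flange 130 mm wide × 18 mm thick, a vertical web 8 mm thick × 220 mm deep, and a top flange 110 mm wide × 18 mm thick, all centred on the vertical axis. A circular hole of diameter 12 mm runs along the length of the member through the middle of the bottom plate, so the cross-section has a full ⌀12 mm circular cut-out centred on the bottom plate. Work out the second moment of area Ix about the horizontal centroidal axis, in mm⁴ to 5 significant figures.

Ix ≈ 6.6644 × 10⁷ mm⁴

Decompose the section into non-overlapping parts with the origin at the bottom-left of its bounding rectangle.
Bottom plate: 130 × 18, A = 2 340 mm², y = 9 mm, Ī = 63 180 mm⁴.
Web plate: 8 × 220, A = 1 760 mm², y = 128 mm, Ī = 7 098 667 mm⁴.
Top plate: 110 × 18, A = 1 980 mm², y = 247 mm, Ī = 53 460 mm⁴.
Hole (subtracted): ⌀12, A = 113.0973 mm², y = 9 mm, Ī = 1017.876 mm⁴.
Centroid: ȳ = ΣA·y / ΣA = 123.0759 mm.
Transfer each piece to the horizontal centroidal axis using Ī + A·d² with d = y − 123.0759:
  bottom plate: d = -114.0759 mm → contributes +30 514 346 mm⁴
  web plate: d = 4.924065 mm → contributes +7 141 340 mm⁴
  top plate: d = 123.9241 mm → contributes +30 460 664 mm⁴
  hole: d = -114.0759 mm → contributes −1 472 790 mm⁴
Total I = 66 643 561 mm⁴.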